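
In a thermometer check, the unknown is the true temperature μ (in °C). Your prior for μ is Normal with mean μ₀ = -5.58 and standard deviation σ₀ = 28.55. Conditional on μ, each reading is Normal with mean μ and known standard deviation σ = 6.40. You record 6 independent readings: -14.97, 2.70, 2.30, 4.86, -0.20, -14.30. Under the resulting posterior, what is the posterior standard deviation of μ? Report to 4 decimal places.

For Normal data with known variance σ², a Normal(μ₀, σ₀²) prior on μ is conjugate. Posterior precision = 1/σ₀² + n/σ²; posterior mean is the precision-weighted average of μ₀ and x̄.
σ₀² = 28.55² = 815.1025, σ² = 6.40² = 40.96; σ² + n·σ₀² = 40.96 + 6·815.1025 = 4931.575.
Posterior precision = 1/σ₀² + n/σ² = 1/815.1025 + 6/40.96 = (σ² + n·σ₀²)/(σ₀²σ²) = 4931.575/(815.1025·40.96); posterior variance σₙ² = σ₀²σ²/(σ² + n·σ₀²) = 815.1025·40.96/4931.575 = 6.769967.
Posterior SD = √σₙ² = √(815.1025·40.96/4931.575) = 2.6019.

2.6019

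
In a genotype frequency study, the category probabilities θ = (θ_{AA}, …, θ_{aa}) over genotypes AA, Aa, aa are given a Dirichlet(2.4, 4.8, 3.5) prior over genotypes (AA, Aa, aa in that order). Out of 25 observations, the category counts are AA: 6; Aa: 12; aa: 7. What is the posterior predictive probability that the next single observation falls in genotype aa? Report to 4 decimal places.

0.2941

The Dirichlet prior is conjugate to the Multinomial likelihood: each posterior αⱼ = prior αⱼ + observed count nⱼ.
Posterior concentration: (8.4, 16.8, 10.5), total = 35.7.
P(next = aa | data) = α_{aa}/Σα = 0.2941.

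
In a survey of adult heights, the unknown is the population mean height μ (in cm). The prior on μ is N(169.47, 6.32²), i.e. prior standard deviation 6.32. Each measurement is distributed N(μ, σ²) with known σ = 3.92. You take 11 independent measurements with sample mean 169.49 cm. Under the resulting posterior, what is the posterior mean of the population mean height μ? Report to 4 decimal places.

169.4893

For Normal data with known variance σ², a Normal(μ₀, σ₀²) prior on μ is conjugate. Posterior precision = 1/σ₀² + n/σ²; posterior mean is the precision-weighted average of μ₀ and x̄.
n·x̄ = 11·169.49 = 1864.39.
σ₀² = 6.32² = 39.9424, σ² = 3.92² = 15.3664; σ² + n·σ₀² = 15.3664 + 11·39.9424 = 454.7328.
Posterior mean = (μ₀/σ₀² + n·x̄/σ²)/(1/σ₀² + n/σ²) = (σ²·μ₀ + σ₀²·n·x̄)/(σ² + n·σ₀²) = (15.3664·169.47 + 39.9424·1864.39)/454.7328 = 77072.354944/454.7328 = 169.4893.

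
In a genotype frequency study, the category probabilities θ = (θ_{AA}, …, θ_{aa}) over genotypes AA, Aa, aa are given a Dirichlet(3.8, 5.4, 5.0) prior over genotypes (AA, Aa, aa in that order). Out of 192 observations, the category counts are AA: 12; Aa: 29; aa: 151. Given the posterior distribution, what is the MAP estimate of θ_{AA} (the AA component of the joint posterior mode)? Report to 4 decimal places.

0.0728

The Dirichlet prior is conjugate to the Multinomial likelihood: each posterior αⱼ = prior αⱼ + observed count nⱼ.
Posterior concentration: (15.8, 34.4, 156.0), total = 206.2.
Joint mode component: (α_{AA}−1)/(Σα−K) = 14.8/203.2 = 0.0728.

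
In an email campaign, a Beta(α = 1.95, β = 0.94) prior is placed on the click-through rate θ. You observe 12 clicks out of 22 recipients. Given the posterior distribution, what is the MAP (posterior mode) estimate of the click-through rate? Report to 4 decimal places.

0.5657

The Beta prior is conjugate to a Binomial/Bernoulli likelihood; the update adds successes to α and failures to β.
Posterior: Beta(α+k, β+n−k) = Beta(1.95+12, 0.94+10) = Beta(13.95, 10.94).
Mode of Beta(a,b) for a,b>1 is (a−1)/(a+b−2) = 12.95/22.89 = 0.5657.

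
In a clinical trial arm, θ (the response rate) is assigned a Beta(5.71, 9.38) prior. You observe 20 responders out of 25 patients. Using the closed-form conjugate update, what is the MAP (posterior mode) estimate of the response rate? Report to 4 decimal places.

0.6487

The Beta prior is conjugate to a Binomial/Bernoulli likelihood; the update adds successes to α and failures to β.
Posterior: Beta(α+k, β+n−k) = Beta(5.71+20, 9.38+5) = Beta(25.71, 14.38).
Mode of Beta(a,b) for a,b>1 is (a−1)/(a+b−2) = 24.71/38.09 = 0.6487.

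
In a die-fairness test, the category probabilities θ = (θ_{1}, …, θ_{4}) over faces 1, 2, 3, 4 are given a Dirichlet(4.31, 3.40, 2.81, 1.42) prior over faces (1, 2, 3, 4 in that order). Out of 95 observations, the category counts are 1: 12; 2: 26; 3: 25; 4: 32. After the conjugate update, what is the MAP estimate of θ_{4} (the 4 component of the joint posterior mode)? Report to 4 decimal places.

The Dirichlet prior is conjugate to the Multinomial likelihood: each posterior αⱼ = prior αⱼ + observed count nⱼ.
Posterior concentration: (16.31, 29.40, 27.81, 33.42), total = 106.94.
Joint mode component: (α_{4}−1)/(Σα−K) = 32.42/102.94 = 0.3149.

0.3149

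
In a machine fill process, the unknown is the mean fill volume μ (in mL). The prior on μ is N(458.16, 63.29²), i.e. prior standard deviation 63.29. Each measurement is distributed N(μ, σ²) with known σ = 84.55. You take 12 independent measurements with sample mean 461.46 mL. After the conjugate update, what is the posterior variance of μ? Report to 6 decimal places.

518.598153

For Normal data with known variance σ², a Normal(μ₀, σ₀²) prior on μ is conjugate. Posterior precision = 1/σ₀² + n/σ²; posterior mean is the precision-weighted average of μ₀ and x̄.
σ₀² = 63.29² = 4005.6241, σ² = 84.55² = 7148.7025; σ² + n·σ₀² = 7148.7025 + 12·4005.6241 = 55216.1917.
Posterior precision = 1/σ₀² + n/σ² = 1/4005.6241 + 12/7148.7025 = (σ² + n·σ₀²)/(σ₀²σ²) = 55216.1917/(4005.6241·7148.7025); posterior variance σₙ² = σ₀²σ²/(σ² + n·σ₀²) = 4005.6241·7148.7025/55216.1917 = 518.598153.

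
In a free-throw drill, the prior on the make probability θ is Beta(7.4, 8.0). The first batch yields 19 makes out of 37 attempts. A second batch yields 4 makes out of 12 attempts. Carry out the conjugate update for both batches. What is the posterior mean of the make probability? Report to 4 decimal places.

0.4720

The Beta prior is conjugate to a Binomial/Bernoulli likelihood; the update adds successes to α and failures to β.
After batch 1: Beta(7.4+19, 8.0+18) = Beta(26.4, 26.0).
After batch 2: Beta(26.4+4, 26.0+8) = Beta(30.4, 34.0).
Posterior mean = α/(α+β) = 30.4/64.4 = 0.4720.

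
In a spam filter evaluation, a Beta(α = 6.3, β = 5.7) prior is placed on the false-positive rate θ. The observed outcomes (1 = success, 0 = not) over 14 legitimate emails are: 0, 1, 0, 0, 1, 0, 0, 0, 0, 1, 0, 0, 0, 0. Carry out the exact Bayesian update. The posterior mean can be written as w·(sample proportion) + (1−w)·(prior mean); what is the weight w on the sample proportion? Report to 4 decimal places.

The Beta prior is conjugate to a Binomial/Bernoulli likelihood; the update adds successes to α and failures to β.
Posterior mean = (α₀+k)/(α₀+β₀+n) = [n/(α₀+β₀+n)]·(k/n) + [(α₀+β₀)/(α₀+β₀+n)]·α₀/(α₀+β₀), so only n and the prior enter the weight.
The weight on the data is w = n/(α₀+β₀+n) = 14/(6.3+5.7+14) = 14/26.0 = 0.5385.

0.5385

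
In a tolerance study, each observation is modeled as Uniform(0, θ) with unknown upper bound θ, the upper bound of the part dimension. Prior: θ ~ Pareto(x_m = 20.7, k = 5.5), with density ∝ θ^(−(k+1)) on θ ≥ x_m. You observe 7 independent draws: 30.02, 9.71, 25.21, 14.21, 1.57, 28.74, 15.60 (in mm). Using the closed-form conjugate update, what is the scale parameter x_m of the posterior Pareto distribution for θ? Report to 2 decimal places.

30.02

A Pareto(scale x_m, shape k) prior on the upper bound θ of Uniform(0, θ) is conjugate: posterior is Pareto(max(x_m, max xᵢ), k + n).
Sample maximum = 30.02; prior scale x_m = 20.7 → posterior scale = max = 30.02.
Posterior shape = 5.5 + 7 = 12.5.
Posterior scale x_m = 30.02.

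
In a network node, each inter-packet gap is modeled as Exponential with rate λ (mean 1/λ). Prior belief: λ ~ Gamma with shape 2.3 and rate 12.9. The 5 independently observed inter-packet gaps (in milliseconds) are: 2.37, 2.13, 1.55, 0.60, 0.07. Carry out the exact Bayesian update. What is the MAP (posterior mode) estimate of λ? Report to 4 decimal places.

0.3211

With a Gamma(shape α, rate β) prior on the exponential rate λ, the posterior after n observations with total T = Σxᵢ is Gamma(α+n, β+T).
Sum of observations T = 6.72 milliseconds; n = 5.
Posterior: Gamma(2.3+5, 12.9+6.72) = Gamma(7.3, 19.62).
Mode = (α−1)/β = 0.3211.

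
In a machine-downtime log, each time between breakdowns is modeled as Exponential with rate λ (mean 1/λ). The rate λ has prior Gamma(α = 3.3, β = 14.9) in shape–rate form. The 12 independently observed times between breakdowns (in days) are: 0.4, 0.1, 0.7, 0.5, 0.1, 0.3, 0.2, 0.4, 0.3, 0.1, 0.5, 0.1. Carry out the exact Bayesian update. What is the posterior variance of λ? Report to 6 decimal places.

0.044225

With a Gamma(shape α, rate β) prior on the exponential rate λ, the posterior after n observations with total T = Σxᵢ is Gamma(α+n, β+T).
Sum of observations T = 3.7 days; n = 12.
Posterior: Gamma(3.3+12, 14.9+3.7) = Gamma(15.3, 18.6).
Var = α/β² = 0.044225.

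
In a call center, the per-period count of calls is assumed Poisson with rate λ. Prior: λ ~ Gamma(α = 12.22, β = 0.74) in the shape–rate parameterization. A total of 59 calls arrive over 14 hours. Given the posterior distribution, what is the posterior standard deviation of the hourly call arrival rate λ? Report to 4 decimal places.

0.5725

With a Gamma(shape α, rate β) prior, the Poisson likelihood is conjugate: the posterior is Gamma(α + ΣXᵢ, β + n).
Posterior: Gamma(α+S, β+n) = Gamma(12.22+59, 0.74+14) = Gamma(71.22, 14.74).
SD = √α/β = √71.22/14.74 = 0.5725.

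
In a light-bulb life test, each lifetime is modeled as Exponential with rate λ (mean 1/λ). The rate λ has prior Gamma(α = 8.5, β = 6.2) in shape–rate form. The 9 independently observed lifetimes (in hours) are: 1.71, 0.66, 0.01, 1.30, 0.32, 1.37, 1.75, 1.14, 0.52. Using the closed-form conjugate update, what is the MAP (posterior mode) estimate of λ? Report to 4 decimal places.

1.1015

With a Gamma(shape α, rate β) prior on the exponential rate λ, the posterior after n observations with total T = Σxᵢ is Gamma(α+n, β+T).
Sum of observations T = 8.78 hours; n = 9.
Posterior: Gamma(8.5+9, 6.2+8.78) = Gamma(17.5, 14.98).
Mode = (α−1)/β = 1.1015.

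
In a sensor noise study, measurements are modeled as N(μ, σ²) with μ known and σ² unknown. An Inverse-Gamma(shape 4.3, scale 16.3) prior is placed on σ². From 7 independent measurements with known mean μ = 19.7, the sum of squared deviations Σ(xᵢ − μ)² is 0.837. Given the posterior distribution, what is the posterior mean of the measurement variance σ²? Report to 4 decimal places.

2.4586

With known mean μ and an Inverse-Gamma(α, β) prior on σ², the Normal likelihood is conjugate: posterior is Inv-Gamma(α + n/2, β + Σ(xᵢ−μ)²/2).
Posterior: Inv-Gamma(4.3 + 7/2, 16.3 + 0.837/2) = Inv-Gamma(7.80, 16.7185).
E[σ²|data] = β/(α−1) = 16.7185/6.80 = 2.4586.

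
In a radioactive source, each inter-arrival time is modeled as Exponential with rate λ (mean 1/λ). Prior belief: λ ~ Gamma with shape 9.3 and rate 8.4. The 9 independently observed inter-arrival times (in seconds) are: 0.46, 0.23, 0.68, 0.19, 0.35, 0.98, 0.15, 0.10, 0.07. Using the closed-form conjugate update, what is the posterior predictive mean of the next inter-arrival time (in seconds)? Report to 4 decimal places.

0.6711

With a Gamma(shape α, rate β) prior on the exponential rate λ, the posterior after n observations with total T = Σxᵢ is Gamma(α+n, β+T).
Sum of observations T = 3.21 seconds; n = 9.
Posterior: Gamma(9.3+9, 8.4+3.21) = Gamma(18.3, 11.61).
The predictive distribution for the next observation is Lomax; its mean is β/(α−1) = 11.61/17.3 = 0.6711.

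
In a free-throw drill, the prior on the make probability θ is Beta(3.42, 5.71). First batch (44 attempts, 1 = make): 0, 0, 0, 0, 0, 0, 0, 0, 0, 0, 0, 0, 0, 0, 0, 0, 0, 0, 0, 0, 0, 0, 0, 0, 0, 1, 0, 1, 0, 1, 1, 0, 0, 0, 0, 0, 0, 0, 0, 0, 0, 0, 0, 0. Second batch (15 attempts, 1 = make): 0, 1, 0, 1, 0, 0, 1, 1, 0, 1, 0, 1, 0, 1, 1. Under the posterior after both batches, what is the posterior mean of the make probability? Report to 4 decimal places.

The Beta prior is conjugate to a Binomial/Bernoulli likelihood; the update adds successes to α and failures to β.
After batch 1: Beta(3.42+4, 5.71+40) = Beta(7.42, 45.71).
After batch 2: Beta(7.42+8, 45.71+7) = Beta(15.42, 52.71).
Posterior mean = α/(α+β) = 15.42/68.13 = 0.2263.

0.2263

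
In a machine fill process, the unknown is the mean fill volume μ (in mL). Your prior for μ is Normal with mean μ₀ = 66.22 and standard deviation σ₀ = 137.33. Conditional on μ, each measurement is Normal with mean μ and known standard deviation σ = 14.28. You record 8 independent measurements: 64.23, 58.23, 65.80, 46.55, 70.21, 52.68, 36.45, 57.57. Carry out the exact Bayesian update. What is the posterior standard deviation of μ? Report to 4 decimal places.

For Normal data with known variance σ², a Normal(μ₀, σ₀²) prior on μ is conjugate. Posterior precision = 1/σ₀² + n/σ²; posterior mean is the precision-weighted average of μ₀ and x̄.
σ₀² = 137.33² = 18859.5289, σ² = 14.28² = 203.9184; σ² + n·σ₀² = 203.9184 + 8·18859.5289 = 151080.1496.
Posterior precision = 1/σ₀² + n/σ² = 1/18859.5289 + 8/203.9184 = (σ² + n·σ₀²)/(σ₀²σ²) = 151080.1496/(18859.5289·203.9184); posterior variance σₙ² = σ₀²σ²/(σ² + n·σ₀²) = 18859.5289·203.9184/151080.1496 = 25.455395.
Posterior SD = √σₙ² = √(18859.5289·203.9184/151080.1496) = 5.0453.

5.0453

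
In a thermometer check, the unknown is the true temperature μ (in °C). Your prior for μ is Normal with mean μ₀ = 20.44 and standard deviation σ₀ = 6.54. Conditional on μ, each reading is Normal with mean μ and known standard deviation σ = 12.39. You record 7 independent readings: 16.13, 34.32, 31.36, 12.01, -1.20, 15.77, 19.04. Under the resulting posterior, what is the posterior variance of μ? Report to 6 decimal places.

14.497163

For Normal data with known variance σ², a Normal(μ₀, σ₀²) prior on μ is conjugate. Posterior precision = 1/σ₀² + n/σ²; posterior mean is the precision-weighted average of μ₀ and x̄.
σ₀² = 6.54² = 42.7716, σ² = 12.39² = 153.5121; σ² + n·σ₀² = 153.5121 + 7·42.7716 = 452.9133.
Posterior precision = 1/σ₀² + n/σ² = 1/42.7716 + 7/153.5121 = (σ² + n·σ₀²)/(σ₀²σ²) = 452.9133/(42.7716·153.5121); posterior variance σₙ² = σ₀²σ²/(σ² + n·σ₀²) = 42.7716·153.5121/452.9133 = 14.497163.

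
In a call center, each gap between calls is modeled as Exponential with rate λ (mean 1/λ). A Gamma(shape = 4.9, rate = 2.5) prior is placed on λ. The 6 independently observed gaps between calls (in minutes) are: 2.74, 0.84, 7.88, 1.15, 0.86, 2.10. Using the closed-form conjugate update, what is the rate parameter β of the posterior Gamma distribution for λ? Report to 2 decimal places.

18.07

With a Gamma(shape α, rate β) prior on the exponential rate λ, the posterior after n observations with total T = Σxᵢ is Gamma(α+n, β+T).
Sum of observations T = 15.57 minutes; n = 6.
Posterior: Gamma(4.9+6, 2.5+15.57) = Gamma(10.9, 18.07).
Posterior β = 18.07.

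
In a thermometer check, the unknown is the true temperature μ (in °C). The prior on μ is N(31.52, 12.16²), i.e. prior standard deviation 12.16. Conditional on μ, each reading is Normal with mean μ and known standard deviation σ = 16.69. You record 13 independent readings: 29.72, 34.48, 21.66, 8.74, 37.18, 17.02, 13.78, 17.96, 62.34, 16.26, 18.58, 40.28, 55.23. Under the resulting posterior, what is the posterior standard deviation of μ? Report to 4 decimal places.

For Normal data with known variance σ², a Normal(μ₀, σ₀²) prior on μ is conjugate. Posterior precision = 1/σ₀² + n/σ²; posterior mean is the precision-weighted average of μ₀ and x̄.
σ₀² = 12.16² = 147.8656, σ² = 16.69² = 278.5561; σ² + n·σ₀² = 278.5561 + 13·147.8656 = 2200.8089.
Posterior precision = 1/σ₀² + n/σ² = 1/147.8656 + 13/278.5561 = (σ² + n·σ₀²)/(σ₀²σ²) = 2200.8089/(147.8656·278.5561); posterior variance σₙ² = σ₀²σ²/(σ² + n·σ₀²) = 147.8656·278.5561/2200.8089 = 18.715330.
Posterior SD = √σₙ² = √(147.8656·278.5561/2200.8089) = 4.3261.

4.3261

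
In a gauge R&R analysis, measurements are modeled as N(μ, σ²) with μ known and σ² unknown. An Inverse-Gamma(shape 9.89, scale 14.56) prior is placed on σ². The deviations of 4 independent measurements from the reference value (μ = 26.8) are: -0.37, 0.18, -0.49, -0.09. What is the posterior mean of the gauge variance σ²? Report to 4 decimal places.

1.3562

With known mean μ and an Inverse-Gamma(α, β) prior on σ², the Normal likelihood is conjugate: posterior is Inv-Gamma(α + n/2, β + Σ(xᵢ−μ)²/2).
Σ(xᵢ−μ)² = (-0.37)² + (0.18)² + (-0.49)² + (-0.09)² = 0.4175.
Posterior: Inv-Gamma(9.89 + 4/2, 14.56 + 0.4175/2) = Inv-Gamma(11.89, 14.76875).
E[σ²|data] = β/(α−1) = 14.76875/10.89 = 1.3562.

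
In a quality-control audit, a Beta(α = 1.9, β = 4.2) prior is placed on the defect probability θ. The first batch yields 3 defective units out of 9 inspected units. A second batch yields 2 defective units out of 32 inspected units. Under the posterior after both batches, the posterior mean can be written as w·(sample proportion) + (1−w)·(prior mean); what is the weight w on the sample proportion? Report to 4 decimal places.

0.8705

The Beta prior is conjugate to a Binomial/Bernoulli likelihood; the update adds successes to α and failures to β.
Total number of inspected units: n = 9 + 32 = 41.
Posterior mean = (α₀+k)/(α₀+β₀+n) = [n/(α₀+β₀+n)]·(k/n) + [(α₀+β₀)/(α₀+β₀+n)]·α₀/(α₀+β₀), so only n and the prior enter the weight.
The weight on the data is w = n/(α₀+β₀+n) = 41/(1.9+4.2+41) = 41/47.1 = 0.8705.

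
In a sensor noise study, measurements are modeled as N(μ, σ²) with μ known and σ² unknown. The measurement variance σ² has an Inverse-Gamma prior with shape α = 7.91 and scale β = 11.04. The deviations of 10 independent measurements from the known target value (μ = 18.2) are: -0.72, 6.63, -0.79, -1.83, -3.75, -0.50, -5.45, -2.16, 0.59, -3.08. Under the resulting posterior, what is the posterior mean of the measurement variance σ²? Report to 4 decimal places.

5.4174

With known mean μ and an Inverse-Gamma(α, β) prior on σ², the Normal likelihood is conjugate: posterior is Inv-Gamma(α + n/2, β + Σ(xᵢ−μ)²/2).
Σ(xᵢ−μ)² = (-0.72)² + (6.63)² + (-0.79)² + (-1.83)² + (-3.75)² + (-0.50)² + (-5.45)² + (-2.16)² + (0.59)² + (-3.08)² = 106.9634.
Posterior: Inv-Gamma(7.91 + 10/2, 11.04 + 106.9634/2) = Inv-Gamma(12.91, 64.52170).
E[σ²|data] = β/(α−1) = 64.52170/11.91 = 5.4174.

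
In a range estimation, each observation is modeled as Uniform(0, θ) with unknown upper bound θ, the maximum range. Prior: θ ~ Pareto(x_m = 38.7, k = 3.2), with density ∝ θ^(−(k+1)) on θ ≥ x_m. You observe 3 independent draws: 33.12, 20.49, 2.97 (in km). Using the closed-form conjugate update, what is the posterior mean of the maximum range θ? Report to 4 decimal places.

A Pareto(scale x_m, shape k) prior on the upper bound θ of Uniform(0, θ) is conjugate: posterior is Pareto(max(x_m, max xᵢ), k + n).
Sample maximum = 33.12; prior scale x_m = 38.7 → posterior scale = max = 38.70.
Posterior shape = 3.2 + 3 = 6.2.
E[θ|data] = k·x_m/(k−1) = 6.2·38.70/5.2 = 46.1423.

46.1423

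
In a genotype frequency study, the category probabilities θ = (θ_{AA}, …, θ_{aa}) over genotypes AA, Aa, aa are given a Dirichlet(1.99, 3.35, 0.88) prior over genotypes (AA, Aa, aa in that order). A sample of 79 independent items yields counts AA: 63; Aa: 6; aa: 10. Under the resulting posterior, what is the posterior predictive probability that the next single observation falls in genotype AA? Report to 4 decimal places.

0.7626

The Dirichlet prior is conjugate to the Multinomial likelihood: each posterior αⱼ = prior αⱼ + observed count nⱼ.
Posterior concentration: (64.99, 9.35, 10.88), total = 85.22.
P(next = AA | data) = α_{AA}/Σα = 0.7626.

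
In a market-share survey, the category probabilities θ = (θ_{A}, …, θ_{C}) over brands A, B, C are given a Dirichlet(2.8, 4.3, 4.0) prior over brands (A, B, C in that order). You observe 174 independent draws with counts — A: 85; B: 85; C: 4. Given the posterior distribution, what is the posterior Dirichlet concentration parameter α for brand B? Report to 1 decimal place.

89.3

The Dirichlet prior is conjugate to the Multinomial likelihood: each posterior αⱼ = prior αⱼ + observed count nⱼ.
Posterior concentration: (87.8, 89.3, 8.0), total = 185.1.
α_{B} = 4.3 + 85 = 89.3.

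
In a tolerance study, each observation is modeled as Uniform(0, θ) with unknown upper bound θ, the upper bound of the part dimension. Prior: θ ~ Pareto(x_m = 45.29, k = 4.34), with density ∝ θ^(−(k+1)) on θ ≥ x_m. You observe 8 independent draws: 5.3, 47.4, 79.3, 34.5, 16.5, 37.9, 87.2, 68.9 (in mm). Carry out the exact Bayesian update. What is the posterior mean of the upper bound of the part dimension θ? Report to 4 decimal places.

94.8896

A Pareto(scale x_m, shape k) prior on the upper bound θ of Uniform(0, θ) is conjugate: posterior is Pareto(max(x_m, max xᵢ), k + n).
Sample maximum = 87.2; prior scale x_m = 45.29 → posterior scale = max = 87.20.
Posterior shape = 4.34 + 8 = 12.34.
E[θ|data] = k·x_m/(k−1) = 12.34·87.20/11.34 = 94.8896.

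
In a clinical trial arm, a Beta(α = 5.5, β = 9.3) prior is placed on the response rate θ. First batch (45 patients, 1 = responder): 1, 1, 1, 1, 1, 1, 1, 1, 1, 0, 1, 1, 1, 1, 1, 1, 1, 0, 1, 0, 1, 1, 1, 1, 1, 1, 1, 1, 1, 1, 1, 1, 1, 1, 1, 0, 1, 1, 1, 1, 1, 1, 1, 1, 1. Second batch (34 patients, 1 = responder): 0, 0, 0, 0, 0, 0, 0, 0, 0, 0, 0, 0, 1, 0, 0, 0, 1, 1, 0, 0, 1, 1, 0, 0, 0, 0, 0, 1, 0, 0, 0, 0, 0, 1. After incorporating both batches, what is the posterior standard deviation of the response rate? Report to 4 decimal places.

0.0508

The Beta prior is conjugate to a Binomial/Bernoulli likelihood; the update adds successes to α and failures to β.
After batch 1: Beta(5.5+41, 9.3+4) = Beta(46.5, 13.3).
After batch 2: Beta(46.5+7, 13.3+27) = Beta(53.5, 40.3).
Var = αβ/((α+β)²(α+β+1)) = 53.5·40.3/(93.8²·94.8) = 0.00258491; SD = √0.00258491 = 0.0508.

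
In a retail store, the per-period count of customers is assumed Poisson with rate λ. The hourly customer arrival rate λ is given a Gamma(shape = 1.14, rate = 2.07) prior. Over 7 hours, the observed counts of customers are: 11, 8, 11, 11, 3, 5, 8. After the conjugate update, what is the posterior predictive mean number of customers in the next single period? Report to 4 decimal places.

With a Gamma(shape α, rate β) prior, the Poisson likelihood is conjugate: the posterior is Gamma(α + ΣXᵢ, β + n).
Sum of counts S = 57 over n = 7 hours.
Posterior: Gamma(α+S, β+n) = Gamma(1.14+57, 2.07+7) = Gamma(58.14, 9.07).
The predictive distribution for one future period is NegBinom with mean α/β = 6.4101.

6.4101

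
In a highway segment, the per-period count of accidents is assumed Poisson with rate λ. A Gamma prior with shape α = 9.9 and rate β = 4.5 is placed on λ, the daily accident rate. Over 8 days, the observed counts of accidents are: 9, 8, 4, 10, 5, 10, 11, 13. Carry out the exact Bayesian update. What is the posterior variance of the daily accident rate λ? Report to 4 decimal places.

0.5114

With a Gamma(shape α, rate β) prior, the Poisson likelihood is conjugate: the posterior is Gamma(α + ΣXᵢ, β + n).
Sum of counts S = 70 over n = 8 days.
Posterior: Gamma(α+S, β+n) = Gamma(9.9+70, 4.5+8) = Gamma(79.9, 12.5).
Var = α/β² = 79.9/12.5² = 0.5114.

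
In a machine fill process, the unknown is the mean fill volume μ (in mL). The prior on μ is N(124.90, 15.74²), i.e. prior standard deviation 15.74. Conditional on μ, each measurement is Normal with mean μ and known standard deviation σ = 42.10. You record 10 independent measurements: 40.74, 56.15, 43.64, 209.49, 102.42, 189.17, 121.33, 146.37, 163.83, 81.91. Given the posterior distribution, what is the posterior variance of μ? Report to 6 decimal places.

For Normal data with known variance σ², a Normal(μ₀, σ₀²) prior on μ is conjugate. Posterior precision = 1/σ₀² + n/σ²; posterior mean is the precision-weighted average of μ₀ and x̄.
σ₀² = 15.74² = 247.7476, σ² = 42.10² = 1772.41; σ² + n·σ₀² = 1772.41 + 10·247.7476 = 4249.886.
Posterior precision = 1/σ₀² + n/σ² = 1/247.7476 + 10/1772.41 = (σ² + n·σ₀²)/(σ₀²σ²) = 4249.886/(247.7476·1772.41); posterior variance σₙ² = σ₀²σ²/(σ² + n·σ₀²) = 247.7476·1772.41/4249.886 = 103.322848.

103.322848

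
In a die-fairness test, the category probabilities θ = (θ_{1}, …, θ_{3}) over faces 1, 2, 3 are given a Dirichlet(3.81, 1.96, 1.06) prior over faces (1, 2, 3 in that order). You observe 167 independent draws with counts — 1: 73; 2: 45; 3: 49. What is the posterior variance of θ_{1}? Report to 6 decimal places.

The Dirichlet prior is conjugate to the Multinomial likelihood: each posterior αⱼ = prior αⱼ + observed count nⱼ.
Posterior concentration: (76.81, 46.96, 50.06), total = 173.83.
Var[θ_j] = α_j(Σα−α_j)/((Σα)²(Σα+1)) = 76.81·97.02/(173.83²·174.83) = 0.001411.

0.001411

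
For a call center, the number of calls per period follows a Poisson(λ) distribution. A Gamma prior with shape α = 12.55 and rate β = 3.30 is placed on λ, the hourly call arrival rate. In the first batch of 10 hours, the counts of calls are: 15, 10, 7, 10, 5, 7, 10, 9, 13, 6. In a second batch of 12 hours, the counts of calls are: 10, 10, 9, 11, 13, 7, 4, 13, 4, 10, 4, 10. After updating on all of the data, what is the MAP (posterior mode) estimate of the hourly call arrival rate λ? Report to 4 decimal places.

With a Gamma(shape α, rate β) prior, the Poisson likelihood is conjugate: the posterior is Gamma(α + ΣXᵢ, β + n).
Batch 1: sum of counts S = 92 over n = 10 hours.
After batch 1: Gamma(α+S, β+n) = Gamma(12.55+92, 3.30+10) = Gamma(104.55, 13.30).
Batch 2: sum of counts S = 105 over n = 12 hours.
After batch 2: Gamma(α+S, β+n) = Gamma(104.55+105, 13.30+12) = Gamma(209.55, 25.30).
Mode of Gamma(α,β) for α≥1 is (α−1)/β = 208.55/25.30 = 8.2431.

8.2431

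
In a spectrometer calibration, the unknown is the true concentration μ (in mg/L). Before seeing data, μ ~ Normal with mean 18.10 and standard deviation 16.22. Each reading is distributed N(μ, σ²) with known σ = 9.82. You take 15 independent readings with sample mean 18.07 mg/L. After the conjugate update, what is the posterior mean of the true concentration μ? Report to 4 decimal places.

18.0707

For Normal data with known variance σ², a Normal(μ₀, σ₀²) prior on μ is conjugate. Posterior precision = 1/σ₀² + n/σ²; posterior mean is the precision-weighted average of μ₀ and x̄.
n·x̄ = 15·18.07 = 271.05.
σ₀² = 16.22² = 263.0884, σ² = 9.82² = 96.4324; σ² + n·σ₀² = 96.4324 + 15·263.0884 = 4042.7584.
Posterior mean = (μ₀/σ₀² + n·x̄/σ²)/(1/σ₀² + n/σ²) = (σ²·μ₀ + σ₀²·n·x̄)/(σ² + n·σ₀²) = (96.4324·18.10 + 263.0884·271.05)/4042.7584 = 73055.53726/4042.7584 = 18.0707.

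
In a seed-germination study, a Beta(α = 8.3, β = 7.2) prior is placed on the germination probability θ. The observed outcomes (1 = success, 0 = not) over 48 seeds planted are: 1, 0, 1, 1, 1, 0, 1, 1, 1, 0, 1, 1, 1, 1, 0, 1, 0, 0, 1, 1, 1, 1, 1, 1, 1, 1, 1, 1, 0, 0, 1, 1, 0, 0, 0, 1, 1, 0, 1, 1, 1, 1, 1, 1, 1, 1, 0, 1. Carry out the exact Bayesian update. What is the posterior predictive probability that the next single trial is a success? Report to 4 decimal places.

0.6819

The Beta prior is conjugate to a Binomial/Bernoulli likelihood; the update adds successes to α and failures to β.
Posterior: Beta(α+k, β+n−k) = Beta(8.3+35, 7.2+13) = Beta(43.3, 20.2).
For a single future Bernoulli trial, P(success | data) = α/(α+β) = 0.6819.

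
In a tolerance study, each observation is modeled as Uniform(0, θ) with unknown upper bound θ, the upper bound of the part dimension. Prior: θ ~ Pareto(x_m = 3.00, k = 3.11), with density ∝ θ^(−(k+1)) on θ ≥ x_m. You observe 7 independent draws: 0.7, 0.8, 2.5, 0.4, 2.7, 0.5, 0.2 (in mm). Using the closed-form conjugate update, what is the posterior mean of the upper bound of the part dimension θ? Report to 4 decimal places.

A Pareto(scale x_m, shape k) prior on the upper bound θ of Uniform(0, θ) is conjugate: posterior is Pareto(max(x_m, max xᵢ), k + n).
Sample maximum = 2.7; prior scale x_m = 3.00 → posterior scale = max = 3.00.
Posterior shape = 3.11 + 7 = 10.11.
E[θ|data] = k·x_m/(k−1) = 10.11·3.00/9.11 = 3.3293.

3.3293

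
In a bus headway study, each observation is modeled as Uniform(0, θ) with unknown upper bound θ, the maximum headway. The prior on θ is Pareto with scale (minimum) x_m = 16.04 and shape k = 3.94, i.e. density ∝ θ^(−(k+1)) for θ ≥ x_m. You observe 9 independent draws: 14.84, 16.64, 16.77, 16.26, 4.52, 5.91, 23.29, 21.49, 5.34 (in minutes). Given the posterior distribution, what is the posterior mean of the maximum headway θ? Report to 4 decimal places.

25.2406

A Pareto(scale x_m, shape k) prior on the upper bound θ of Uniform(0, θ) is conjugate: posterior is Pareto(max(x_m, max xᵢ), k + n).
Sample maximum = 23.29; prior scale x_m = 16.04 → posterior scale = max = 23.29.
Posterior shape = 3.94 + 9 = 12.94.
E[θ|data] = k·x_m/(k−1) = 12.94·23.29/11.94 = 25.2406.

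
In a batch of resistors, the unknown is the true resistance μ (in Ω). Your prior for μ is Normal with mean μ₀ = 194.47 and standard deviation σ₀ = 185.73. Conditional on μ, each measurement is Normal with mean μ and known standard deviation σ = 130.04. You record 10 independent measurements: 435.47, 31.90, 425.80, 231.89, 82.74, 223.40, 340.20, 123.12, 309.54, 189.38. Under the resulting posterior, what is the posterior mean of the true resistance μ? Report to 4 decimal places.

237.2470

For Normal data with known variance σ², a Normal(μ₀, σ₀²) prior on μ is conjugate. Posterior precision = 1/σ₀² + n/σ²; posterior mean is the precision-weighted average of μ₀ and x̄.
Σxᵢ = 435.47 + 31.90 + 425.80 + 231.89 + 82.74 + 223.40 + 340.20 + 123.12 + 309.54 + 189.38 = 2393.44, so n·x̄ = 2393.44.
σ₀² = 185.73² = 34495.6329, σ² = 130.04² = 16910.4016; σ² + n·σ₀² = 16910.4016 + 10·34495.6329 = 361866.7306.
Posterior mean = (μ₀/σ₀² + n·x̄/σ²)/(1/σ₀² + n/σ²) = (σ²·μ₀ + σ₀²·n·x̄)/(σ² + n·σ₀²) = (16910.4016·194.47 + 34495.6329·2393.44)/361866.7306 = 85851793.407328/361866.7306 = 237.2470.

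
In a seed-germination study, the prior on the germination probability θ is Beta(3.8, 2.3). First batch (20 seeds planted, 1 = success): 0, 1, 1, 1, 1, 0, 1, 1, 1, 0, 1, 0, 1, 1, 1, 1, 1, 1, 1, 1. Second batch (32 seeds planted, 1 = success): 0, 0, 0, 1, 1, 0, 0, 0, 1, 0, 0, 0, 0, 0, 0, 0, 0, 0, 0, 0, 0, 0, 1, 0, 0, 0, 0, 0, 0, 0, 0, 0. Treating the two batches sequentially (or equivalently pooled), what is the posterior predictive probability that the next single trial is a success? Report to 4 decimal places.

The Beta prior is conjugate to a Binomial/Bernoulli likelihood; the update adds successes to α and failures to β.
After batch 1: Beta(3.8+16, 2.3+4) = Beta(19.8, 6.3).
After batch 2: Beta(19.8+4, 6.3+28) = Beta(23.8, 34.3).
For a single future Bernoulli trial, P(success | data) = α/(α+β) = 0.4096.

0.4096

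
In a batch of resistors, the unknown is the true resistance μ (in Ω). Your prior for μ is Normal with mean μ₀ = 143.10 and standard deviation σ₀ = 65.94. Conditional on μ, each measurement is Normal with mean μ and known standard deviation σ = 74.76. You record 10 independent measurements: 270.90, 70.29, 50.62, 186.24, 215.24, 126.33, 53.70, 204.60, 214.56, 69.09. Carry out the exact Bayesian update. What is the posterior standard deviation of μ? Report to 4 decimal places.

22.2541

For Normal data with known variance σ², a Normal(μ₀, σ₀²) prior on μ is conjugate. Posterior precision = 1/σ₀² + n/σ²; posterior mean is the precision-weighted average of μ₀ and x̄.
σ₀² = 65.94² = 4348.0836, σ² = 74.76² = 5589.0576; σ² + n·σ₀² = 5589.0576 + 10·4348.0836 = 49069.8936.
Posterior precision = 1/σ₀² + n/σ² = 1/4348.0836 + 10/5589.0576 = (σ² + n·σ₀²)/(σ₀²σ²) = 49069.8936/(4348.0836·5589.0576); posterior variance σₙ² = σ₀²σ²/(σ² + n·σ₀²) = 4348.0836·5589.0576/49069.8936 = 495.246431.
Posterior SD = √σₙ² = √(4348.0836·5589.0576/49069.8936) = 22.2541.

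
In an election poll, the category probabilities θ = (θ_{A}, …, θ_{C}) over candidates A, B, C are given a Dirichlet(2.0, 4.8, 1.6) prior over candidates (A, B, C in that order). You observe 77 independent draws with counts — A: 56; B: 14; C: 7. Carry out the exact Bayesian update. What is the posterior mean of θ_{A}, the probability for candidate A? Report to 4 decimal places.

The Dirichlet prior is conjugate to the Multinomial likelihood: each posterior αⱼ = prior αⱼ + observed count nⱼ.
Posterior concentration: (58.0, 18.8, 8.6), total = 85.4.
E[θ_{A}|data] = α_{A}/Σα = 58.0/85.4 = 0.6792.

0.6792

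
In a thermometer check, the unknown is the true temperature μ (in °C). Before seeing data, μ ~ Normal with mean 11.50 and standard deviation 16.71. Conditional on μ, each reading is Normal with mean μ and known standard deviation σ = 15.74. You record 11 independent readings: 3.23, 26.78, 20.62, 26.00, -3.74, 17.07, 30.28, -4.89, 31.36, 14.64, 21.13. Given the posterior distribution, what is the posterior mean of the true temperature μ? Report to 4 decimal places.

For Normal data with known variance σ², a Normal(μ₀, σ₀²) prior on μ is conjugate. Posterior precision = 1/σ₀² + n/σ²; posterior mean is the precision-weighted average of μ₀ and x̄.
Σxᵢ = 3.23 + 26.78 + 20.62 + 26.00 + (-3.74) + 17.07 + 30.28 + (-4.89) + 31.36 + 14.64 + 21.13 = 182.48, so n·x̄ = 182.48.
σ₀² = 16.71² = 279.2241, σ² = 15.74² = 247.7476; σ² + n·σ₀² = 247.7476 + 11·279.2241 = 3319.2127.
Posterior mean = (μ₀/σ₀² + n·x̄/σ²)/(1/σ₀² + n/σ²) = (σ²·μ₀ + σ₀²·n·x̄)/(σ² + n·σ₀²) = (247.7476·11.50 + 279.2241·182.48)/3319.2127 = 53801.911168/3319.2127 = 16.2092.

16.2092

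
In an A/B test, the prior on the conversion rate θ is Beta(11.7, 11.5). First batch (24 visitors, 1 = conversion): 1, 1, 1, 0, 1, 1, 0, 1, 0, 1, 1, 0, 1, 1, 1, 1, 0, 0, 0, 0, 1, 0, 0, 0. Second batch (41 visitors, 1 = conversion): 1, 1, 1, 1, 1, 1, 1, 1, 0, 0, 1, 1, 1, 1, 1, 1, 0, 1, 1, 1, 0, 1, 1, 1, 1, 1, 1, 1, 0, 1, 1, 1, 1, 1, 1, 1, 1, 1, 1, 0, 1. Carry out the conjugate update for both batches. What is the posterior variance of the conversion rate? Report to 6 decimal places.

0.002452

The Beta prior is conjugate to a Binomial/Bernoulli likelihood; the update adds successes to α and failures to β.
After batch 1: Beta(11.7+13, 11.5+11) = Beta(24.7, 22.5).
After batch 2: Beta(24.7+35, 22.5+6) = Beta(59.7, 28.5).
Var = αβ/((α+β)²(α+β+1)) = 59.7·28.5/(88.2²·89.2) = 0.002452.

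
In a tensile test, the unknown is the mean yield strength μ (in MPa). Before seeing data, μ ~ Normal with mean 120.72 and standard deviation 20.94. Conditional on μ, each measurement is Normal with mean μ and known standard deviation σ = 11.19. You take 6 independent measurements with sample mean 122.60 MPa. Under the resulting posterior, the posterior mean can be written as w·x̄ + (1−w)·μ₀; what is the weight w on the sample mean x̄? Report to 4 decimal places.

0.9546

For Normal data with known variance σ², a Normal(μ₀, σ₀²) prior on μ is conjugate. Posterior precision = 1/σ₀² + n/σ²; posterior mean is the precision-weighted average of μ₀ and x̄.
σ₀² = 20.94² = 438.4836, σ² = 11.19² = 125.2161. Prior precision 1/σ₀² = 1/438.4836; data precision n/σ² = 6/125.2161.
w = (n/σ²)/(1/σ₀² + n/σ²) = n·σ₀²/(σ² + n·σ₀²) = 6·438.4836/(125.2161 + 6·438.4836) = 2630.9016/2756.1177 = 0.9546.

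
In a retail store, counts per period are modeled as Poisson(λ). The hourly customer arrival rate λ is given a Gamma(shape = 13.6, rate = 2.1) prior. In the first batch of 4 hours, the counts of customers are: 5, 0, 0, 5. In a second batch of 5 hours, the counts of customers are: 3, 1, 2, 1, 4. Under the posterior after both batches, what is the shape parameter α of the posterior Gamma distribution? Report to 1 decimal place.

34.6

With a Gamma(shape α, rate β) prior, the Poisson likelihood is conjugate: the posterior is Gamma(α + ΣXᵢ, β + n).
Batch 1: sum of counts S = 10 over n = 4 hours.
After batch 1: Gamma(α+S, β+n) = Gamma(13.6+10, 2.1+4) = Gamma(23.6, 6.1).
Batch 2: sum of counts S = 11 over n = 5 hours.
After batch 2: Gamma(α+S, β+n) = Gamma(23.6+11, 6.1+5) = Gamma(34.6, 11.1).
Posterior α = 34.6.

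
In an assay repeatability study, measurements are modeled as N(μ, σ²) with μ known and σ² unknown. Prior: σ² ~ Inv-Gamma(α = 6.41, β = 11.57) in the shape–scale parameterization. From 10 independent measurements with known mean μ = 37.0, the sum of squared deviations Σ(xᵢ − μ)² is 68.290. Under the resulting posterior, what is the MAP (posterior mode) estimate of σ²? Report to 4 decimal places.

With known mean μ and an Inverse-Gamma(α, β) prior on σ², the Normal likelihood is conjugate: posterior is Inv-Gamma(α + n/2, β + Σ(xᵢ−μ)²/2).
Posterior: Inv-Gamma(6.41 + 10/2, 11.57 + 68.290/2) = Inv-Gamma(11.41, 45.7150).
Mode = β/(α+1) = 45.7150/12.41 = 3.6837.

3.6837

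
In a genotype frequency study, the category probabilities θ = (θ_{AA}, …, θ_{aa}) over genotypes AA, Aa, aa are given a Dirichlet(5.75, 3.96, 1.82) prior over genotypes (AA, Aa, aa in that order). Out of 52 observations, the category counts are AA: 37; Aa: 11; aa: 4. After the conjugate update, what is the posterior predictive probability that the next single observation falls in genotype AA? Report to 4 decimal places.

0.6729

The Dirichlet prior is conjugate to the Multinomial likelihood: each posterior αⱼ = prior αⱼ + observed count nⱼ.
Posterior concentration: (42.75, 14.96, 5.82), total = 63.53.
P(next = AA | data) = α_{AA}/Σα = 0.6729.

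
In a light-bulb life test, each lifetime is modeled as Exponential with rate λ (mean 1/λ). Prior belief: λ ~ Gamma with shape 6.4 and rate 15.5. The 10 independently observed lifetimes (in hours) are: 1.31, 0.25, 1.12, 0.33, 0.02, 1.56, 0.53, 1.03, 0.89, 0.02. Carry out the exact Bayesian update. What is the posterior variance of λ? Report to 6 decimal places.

0.032223

With a Gamma(shape α, rate β) prior on the exponential rate λ, the posterior after n observations with total T = Σxᵢ is Gamma(α+n, β+T).
Sum of observations T = 7.06 hours; n = 10.
Posterior: Gamma(6.4+10, 15.5+7.06) = Gamma(16.4, 22.56).
Var = α/β² = 0.032223.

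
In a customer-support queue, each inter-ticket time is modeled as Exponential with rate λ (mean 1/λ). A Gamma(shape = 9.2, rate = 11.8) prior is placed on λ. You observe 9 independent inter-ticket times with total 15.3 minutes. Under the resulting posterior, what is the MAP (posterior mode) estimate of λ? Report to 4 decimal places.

With a Gamma(shape α, rate β) prior on the exponential rate λ, the posterior after n observations with total T = Σxᵢ is Gamma(α+n, β+T).
Posterior: Gamma(9.2+9, 11.8+15.3) = Gamma(18.2, 27.1).
Mode = (α−1)/β = 0.6347.

0.6347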